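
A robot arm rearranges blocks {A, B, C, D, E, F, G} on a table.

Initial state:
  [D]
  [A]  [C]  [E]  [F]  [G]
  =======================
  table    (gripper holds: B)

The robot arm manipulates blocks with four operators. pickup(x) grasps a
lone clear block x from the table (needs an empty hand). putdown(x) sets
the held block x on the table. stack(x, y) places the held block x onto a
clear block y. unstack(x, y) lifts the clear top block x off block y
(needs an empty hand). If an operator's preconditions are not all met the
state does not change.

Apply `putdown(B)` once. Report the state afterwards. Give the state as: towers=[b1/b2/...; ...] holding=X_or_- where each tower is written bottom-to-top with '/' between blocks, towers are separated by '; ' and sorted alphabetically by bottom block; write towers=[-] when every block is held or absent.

before: towers=[A/D; C; E; F; G] holding=B
pre[putdown(B)]: holding(B) ok
all met → apply putdown(B)
after:  towers=[A/D; B; C; E; F; G] holding=-

towers=[A/D; B; C; E; F; G] holding=-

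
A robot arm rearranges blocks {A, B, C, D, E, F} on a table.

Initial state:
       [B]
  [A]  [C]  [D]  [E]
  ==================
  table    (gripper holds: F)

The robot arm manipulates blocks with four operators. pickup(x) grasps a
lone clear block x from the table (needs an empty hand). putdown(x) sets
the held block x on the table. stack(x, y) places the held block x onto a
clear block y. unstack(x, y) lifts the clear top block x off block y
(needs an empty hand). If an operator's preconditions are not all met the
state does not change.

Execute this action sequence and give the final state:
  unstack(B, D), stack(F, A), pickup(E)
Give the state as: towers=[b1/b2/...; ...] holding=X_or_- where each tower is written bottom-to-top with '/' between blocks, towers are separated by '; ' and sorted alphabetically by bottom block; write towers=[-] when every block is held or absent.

step 1 (unstack(B, D)) [no-op]: towers=[A; C/B; D; E] holding=F
step 2 (stack(F, A)): towers=[A/F; C/B; D; E] holding=-
step 3 (pickup(E)): towers=[A/F; C/B; D] holding=E

towers=[A/F; C/B; D] holding=E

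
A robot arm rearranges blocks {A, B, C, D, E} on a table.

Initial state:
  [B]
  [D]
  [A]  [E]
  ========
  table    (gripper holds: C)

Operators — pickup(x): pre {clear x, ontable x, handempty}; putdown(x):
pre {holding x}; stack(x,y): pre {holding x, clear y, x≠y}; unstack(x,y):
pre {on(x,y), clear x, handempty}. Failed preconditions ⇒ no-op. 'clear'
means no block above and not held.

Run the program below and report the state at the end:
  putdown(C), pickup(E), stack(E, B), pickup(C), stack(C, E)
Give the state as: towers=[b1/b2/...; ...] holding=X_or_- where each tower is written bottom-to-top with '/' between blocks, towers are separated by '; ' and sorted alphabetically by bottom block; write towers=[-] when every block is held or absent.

towers=[A/D/B/E/C] holding=-

step 1 (putdown(C)): towers=[A/D/B; C; E] holding=-
step 2 (pickup(E)): towers=[A/D/B; C] holding=E
step 3 (stack(E, B)): towers=[A/D/B/E; C] holding=-
step 4 (pickup(C)): towers=[A/D/B/E] holding=C
step 5 (stack(C, E)): towers=[A/D/B/E/C] holding=-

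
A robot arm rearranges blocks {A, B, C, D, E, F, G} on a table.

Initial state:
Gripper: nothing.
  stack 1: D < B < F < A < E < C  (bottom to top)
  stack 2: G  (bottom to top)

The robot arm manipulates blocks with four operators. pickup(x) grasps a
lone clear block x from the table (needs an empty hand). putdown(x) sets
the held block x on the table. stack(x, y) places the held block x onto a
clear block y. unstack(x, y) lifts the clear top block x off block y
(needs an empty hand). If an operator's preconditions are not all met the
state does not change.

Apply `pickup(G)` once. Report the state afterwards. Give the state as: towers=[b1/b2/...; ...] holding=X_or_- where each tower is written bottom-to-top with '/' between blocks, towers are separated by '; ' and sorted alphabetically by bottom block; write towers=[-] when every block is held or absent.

before: towers=[D/B/F/A/E/C; G] holding=-
pre[pickup(G)]: clear(G) ✓, ontable(G) ✓, handempty ✓
all met → apply pickup(G)
after:  towers=[D/B/F/A/E/C] holding=G

towers=[D/B/F/A/E/C] holding=G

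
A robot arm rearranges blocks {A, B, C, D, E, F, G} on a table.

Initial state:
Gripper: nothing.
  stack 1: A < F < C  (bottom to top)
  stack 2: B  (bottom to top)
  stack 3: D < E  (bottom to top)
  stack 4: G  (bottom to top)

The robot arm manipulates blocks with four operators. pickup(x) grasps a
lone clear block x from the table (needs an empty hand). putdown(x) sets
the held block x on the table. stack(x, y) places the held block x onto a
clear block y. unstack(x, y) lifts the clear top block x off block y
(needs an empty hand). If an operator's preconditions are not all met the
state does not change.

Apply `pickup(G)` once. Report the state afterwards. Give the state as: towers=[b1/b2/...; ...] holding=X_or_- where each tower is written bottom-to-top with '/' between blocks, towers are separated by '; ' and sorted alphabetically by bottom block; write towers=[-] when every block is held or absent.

towers=[A/F/C; B; D/E] holding=G

before: towers=[A/F/C; B; D/E; G] holding=-
pre[pickup(G)]: clear(G) yes, ontable(G) yes, handempty yes
all met → apply pickup(G)
after:  towers=[A/F/C; B; D/E] holding=G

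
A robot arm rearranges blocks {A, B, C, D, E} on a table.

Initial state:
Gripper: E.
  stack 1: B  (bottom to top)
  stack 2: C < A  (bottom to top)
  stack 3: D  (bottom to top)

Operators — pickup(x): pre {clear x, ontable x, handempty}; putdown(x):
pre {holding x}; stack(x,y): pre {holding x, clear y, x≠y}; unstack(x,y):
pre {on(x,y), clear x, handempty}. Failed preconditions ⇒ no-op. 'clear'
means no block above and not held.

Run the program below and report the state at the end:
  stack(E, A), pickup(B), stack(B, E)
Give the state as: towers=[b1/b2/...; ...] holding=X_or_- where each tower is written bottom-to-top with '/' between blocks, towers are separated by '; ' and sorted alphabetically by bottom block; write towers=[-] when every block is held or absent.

step 1 (stack(E, A)): towers=[B; C/A/E; D] holding=-
step 2 (pickup(B)): towers=[C/A/E; D] holding=B
step 3 (stack(B, E)): towers=[C/A/E/B; D] holding=-

towers=[C/A/E/B; D] holding=-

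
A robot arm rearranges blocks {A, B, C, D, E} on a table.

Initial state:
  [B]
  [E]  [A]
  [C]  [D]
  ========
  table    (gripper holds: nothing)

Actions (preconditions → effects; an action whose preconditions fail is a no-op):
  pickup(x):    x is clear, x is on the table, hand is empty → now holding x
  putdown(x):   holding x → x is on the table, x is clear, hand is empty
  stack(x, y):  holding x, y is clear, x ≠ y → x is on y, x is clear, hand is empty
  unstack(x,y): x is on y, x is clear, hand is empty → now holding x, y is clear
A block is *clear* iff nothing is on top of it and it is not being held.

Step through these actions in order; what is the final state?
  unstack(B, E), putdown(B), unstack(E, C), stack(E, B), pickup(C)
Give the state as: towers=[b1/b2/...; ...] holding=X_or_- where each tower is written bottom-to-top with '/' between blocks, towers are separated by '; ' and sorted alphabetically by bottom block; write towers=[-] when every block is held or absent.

towers=[B/E; D/A] holding=C

step 1 (unstack(B, E)): towers=[C/E; D/A] holding=B
step 2 (putdown(B)): towers=[B; C/E; D/A] holding=-
step 3 (unstack(E, C)): towers=[B; C; D/A] holding=E
step 4 (stack(E, B)): towers=[B/E; C; D/A] holding=-
step 5 (pickup(C)): towers=[B/E; D/A] holding=C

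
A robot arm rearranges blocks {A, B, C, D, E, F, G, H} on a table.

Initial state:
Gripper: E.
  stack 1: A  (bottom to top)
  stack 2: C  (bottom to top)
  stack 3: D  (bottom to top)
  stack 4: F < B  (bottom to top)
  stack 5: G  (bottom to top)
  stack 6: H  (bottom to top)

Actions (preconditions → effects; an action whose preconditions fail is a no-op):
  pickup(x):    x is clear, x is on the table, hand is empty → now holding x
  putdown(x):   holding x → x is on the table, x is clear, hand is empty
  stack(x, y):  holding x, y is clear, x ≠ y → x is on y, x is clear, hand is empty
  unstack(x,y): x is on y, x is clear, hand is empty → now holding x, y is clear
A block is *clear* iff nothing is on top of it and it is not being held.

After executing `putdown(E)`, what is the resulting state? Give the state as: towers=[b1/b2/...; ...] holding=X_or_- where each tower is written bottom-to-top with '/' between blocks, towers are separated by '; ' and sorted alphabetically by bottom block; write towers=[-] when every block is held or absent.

towers=[A; C; D; E; F/B; G; H] holding=-

before: towers=[A; C; D; F/B; G; H] holding=E
pre[putdown(E)]: holding(E) ok
all met → apply putdown(E)
after:  towers=[A; C; D; E; F/B; G; H] holding=-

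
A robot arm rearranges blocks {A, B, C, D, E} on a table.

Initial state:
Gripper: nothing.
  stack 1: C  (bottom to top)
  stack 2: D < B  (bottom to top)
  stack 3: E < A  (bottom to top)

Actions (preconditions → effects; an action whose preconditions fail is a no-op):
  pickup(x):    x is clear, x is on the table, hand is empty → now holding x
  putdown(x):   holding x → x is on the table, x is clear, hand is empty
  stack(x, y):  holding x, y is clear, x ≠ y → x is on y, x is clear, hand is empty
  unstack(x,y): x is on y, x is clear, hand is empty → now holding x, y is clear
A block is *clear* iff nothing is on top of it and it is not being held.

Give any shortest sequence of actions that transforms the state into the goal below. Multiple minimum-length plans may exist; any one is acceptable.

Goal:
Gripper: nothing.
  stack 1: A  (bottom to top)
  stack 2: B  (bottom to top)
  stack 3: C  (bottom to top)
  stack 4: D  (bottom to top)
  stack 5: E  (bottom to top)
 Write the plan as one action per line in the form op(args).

step 1 (unstack(B, D)): towers=[C; D; E/A] holding=B
step 2 (putdown(B)): towers=[B; C; D; E/A] holding=-
step 3 (unstack(A, E)): towers=[B; C; D; E] holding=A
step 4 (putdown(A)): towers=[A; B; C; D; E] holding=-
goal check: towers=[A; B; C; D; E] holding=- — reached (length 4, optimal by BFS)

unstack(B, D)
putdown(B)
unstack(A, E)
putdown(A)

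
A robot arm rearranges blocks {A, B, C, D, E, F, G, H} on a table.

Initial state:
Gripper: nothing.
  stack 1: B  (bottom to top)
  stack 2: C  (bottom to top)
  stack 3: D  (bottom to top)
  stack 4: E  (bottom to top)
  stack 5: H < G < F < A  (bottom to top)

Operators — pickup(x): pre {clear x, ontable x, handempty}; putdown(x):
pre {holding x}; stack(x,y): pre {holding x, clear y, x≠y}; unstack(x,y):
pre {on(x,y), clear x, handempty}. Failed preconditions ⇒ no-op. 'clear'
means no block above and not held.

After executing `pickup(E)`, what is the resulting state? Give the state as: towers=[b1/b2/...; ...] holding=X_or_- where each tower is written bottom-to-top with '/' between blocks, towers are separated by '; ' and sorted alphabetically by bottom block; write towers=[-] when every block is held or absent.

towers=[B; C; D; H/G/F/A] holding=E

before: towers=[B; C; D; E; H/G/F/A] holding=-
pre[pickup(E)]: clear(E) ✓, ontable(E) ✓, handempty ✓
all met → apply pickup(E)
after:  towers=[B; C; D; H/G/F/A] holding=E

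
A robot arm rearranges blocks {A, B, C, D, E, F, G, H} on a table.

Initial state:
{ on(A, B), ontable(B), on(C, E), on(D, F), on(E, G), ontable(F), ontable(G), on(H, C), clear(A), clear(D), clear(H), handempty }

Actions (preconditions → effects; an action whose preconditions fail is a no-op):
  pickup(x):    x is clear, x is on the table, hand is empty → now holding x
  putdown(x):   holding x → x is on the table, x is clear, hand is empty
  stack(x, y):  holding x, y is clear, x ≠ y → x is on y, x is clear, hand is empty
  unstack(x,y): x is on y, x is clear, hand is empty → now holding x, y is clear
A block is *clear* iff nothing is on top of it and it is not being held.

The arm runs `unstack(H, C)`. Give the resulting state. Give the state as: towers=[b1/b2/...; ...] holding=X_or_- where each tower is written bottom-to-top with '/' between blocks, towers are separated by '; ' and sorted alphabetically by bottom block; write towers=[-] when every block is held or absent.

before: towers=[B/A; F/D; G/E/C/H] holding=-
pre[unstack(H, C)]: on(H,C) ✓, clear(H) ✓, handempty ✓
all met → apply unstack(H, C)
after:  towers=[B/A; F/D; G/E/C] holding=H

towers=[B/A; F/D; G/E/C] holding=H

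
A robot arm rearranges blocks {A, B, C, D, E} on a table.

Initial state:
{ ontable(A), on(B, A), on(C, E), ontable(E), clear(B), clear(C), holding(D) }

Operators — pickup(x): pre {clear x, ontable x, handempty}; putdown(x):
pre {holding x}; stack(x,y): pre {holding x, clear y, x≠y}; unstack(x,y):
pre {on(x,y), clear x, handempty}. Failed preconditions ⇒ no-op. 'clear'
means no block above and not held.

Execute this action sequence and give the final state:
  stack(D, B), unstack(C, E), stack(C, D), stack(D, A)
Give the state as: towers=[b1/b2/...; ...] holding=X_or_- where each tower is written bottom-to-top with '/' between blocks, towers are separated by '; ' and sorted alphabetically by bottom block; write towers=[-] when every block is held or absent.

step 1 (stack(D, B)): towers=[A/B/D; E/C] holding=-
step 2 (unstack(C, E)): towers=[A/B/D; E] holding=C
step 3 (stack(C, D)): towers=[A/B/D/C; E] holding=-
step 4 (stack(D, A)) [no-op]: towers=[A/B/D/C; E] holding=-

towers=[A/B/D/C; E] holding=-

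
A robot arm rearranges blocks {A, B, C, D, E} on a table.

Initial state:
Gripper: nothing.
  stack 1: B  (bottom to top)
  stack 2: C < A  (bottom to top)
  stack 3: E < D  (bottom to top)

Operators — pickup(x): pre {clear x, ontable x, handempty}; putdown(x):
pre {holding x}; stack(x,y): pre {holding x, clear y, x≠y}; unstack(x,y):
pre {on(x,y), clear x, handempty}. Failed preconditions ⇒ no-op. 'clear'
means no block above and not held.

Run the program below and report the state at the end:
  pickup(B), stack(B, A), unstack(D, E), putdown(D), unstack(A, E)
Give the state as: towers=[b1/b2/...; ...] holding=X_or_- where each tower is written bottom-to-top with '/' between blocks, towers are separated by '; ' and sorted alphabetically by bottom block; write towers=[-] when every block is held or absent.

towers=[C/A/B; D; E] holding=-

step 1 (pickup(B)): towers=[C/A; E/D] holding=B
step 2 (stack(B, A)): towers=[C/A/B; E/D] holding=-
step 3 (unstack(D, E)): towers=[C/A/B; E] holding=D
step 4 (putdown(D)): towers=[C/A/B; D; E] holding=-
step 5 (unstack(A, E)) [no-op]: towers=[C/A/B; D; E] holding=-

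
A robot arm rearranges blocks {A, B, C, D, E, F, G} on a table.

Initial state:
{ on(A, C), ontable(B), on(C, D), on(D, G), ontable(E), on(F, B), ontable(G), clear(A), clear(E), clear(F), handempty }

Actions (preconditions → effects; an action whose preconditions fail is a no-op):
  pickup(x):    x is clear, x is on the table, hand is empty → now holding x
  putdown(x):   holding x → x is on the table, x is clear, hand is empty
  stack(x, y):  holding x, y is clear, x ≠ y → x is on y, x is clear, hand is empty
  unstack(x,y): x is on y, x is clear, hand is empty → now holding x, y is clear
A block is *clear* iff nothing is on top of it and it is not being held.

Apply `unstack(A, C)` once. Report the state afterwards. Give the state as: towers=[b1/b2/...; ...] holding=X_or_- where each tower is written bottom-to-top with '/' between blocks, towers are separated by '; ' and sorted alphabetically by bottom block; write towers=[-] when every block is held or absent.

towers=[B/F; E; G/D/C] holding=A

before: towers=[B/F; E; G/D/C/A] holding=-
pre[unstack(A, C)]: on(A,C) yes, clear(A) yes, handempty yes
all met → apply unstack(A, C)
after:  towers=[B/F; E; G/D/C] holding=A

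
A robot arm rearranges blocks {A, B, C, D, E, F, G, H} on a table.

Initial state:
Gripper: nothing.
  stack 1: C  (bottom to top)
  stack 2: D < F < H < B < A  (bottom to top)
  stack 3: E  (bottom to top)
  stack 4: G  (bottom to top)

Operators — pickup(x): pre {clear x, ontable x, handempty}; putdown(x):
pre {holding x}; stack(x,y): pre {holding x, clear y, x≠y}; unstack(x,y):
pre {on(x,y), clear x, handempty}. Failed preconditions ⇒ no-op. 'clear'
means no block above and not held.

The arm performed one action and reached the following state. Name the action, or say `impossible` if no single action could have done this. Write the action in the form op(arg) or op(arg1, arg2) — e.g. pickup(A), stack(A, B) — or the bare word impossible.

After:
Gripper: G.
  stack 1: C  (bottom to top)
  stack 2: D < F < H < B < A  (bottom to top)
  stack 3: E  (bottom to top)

pickup(G)

target: towers=[C; D/F/H/B/A; E] holding=G
         pickup(G) → towers=[C; D/F/H/B/A; E] holding=G  ← match
     unstack(A, B) → towers=[C; D/F/H/B; E; G] holding=A
         pickup(E) → towers=[C; D/F/H/B/A; G] holding=E
         pickup(C) → towers=[D/F/H/B/A; E; G] holding=C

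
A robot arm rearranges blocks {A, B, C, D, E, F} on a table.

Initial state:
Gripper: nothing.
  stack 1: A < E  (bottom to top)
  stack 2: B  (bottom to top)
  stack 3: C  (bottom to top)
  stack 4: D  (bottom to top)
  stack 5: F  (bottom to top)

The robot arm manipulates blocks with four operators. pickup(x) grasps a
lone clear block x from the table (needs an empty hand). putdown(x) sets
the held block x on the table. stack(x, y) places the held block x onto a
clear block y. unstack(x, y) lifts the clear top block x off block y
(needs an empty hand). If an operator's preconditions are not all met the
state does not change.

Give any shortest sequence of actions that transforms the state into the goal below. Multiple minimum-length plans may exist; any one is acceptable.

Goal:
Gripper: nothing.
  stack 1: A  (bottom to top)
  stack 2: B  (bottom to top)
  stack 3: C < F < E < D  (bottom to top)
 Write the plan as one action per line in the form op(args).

step 1 (pickup(F)): towers=[A/E; B; C; D] holding=F
step 2 (stack(F, C)): towers=[A/E; B; C/F; D] holding=-
step 3 (unstack(E, A)): towers=[A; B; C/F; D] holding=E
step 4 (stack(E, F)): towers=[A; B; C/F/E; D] holding=-
step 5 (pickup(D)): towers=[A; B; C/F/E] holding=D
step 6 (stack(D, E)): towers=[A; B; C/F/E/D] holding=-
goal check: towers=[A; B; C/F/E/D] holding=- — reached (length 6, optimal by BFS)

pickup(F)
stack(F, C)
unstack(E, A)
stack(E, F)
pickup(D)
stack(D, E)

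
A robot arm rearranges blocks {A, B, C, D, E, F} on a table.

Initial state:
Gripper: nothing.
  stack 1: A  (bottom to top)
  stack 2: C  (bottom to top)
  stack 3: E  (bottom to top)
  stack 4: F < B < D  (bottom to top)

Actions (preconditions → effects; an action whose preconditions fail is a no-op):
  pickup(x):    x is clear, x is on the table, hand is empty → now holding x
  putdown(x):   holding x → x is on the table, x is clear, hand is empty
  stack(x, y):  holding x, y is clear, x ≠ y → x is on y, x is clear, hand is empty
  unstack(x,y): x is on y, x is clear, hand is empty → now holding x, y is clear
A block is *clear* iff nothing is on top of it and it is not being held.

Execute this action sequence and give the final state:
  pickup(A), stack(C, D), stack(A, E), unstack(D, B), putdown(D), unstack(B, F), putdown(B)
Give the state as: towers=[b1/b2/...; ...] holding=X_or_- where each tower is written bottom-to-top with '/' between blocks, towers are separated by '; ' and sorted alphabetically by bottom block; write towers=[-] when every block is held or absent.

step 1 (pickup(A)): towers=[C; E; F/B/D] holding=A
step 2 (stack(C, D)) [no-op]: towers=[C; E; F/B/D] holding=A
step 3 (stack(A, E)): towers=[C; E/A; F/B/D] holding=-
step 4 (unstack(D, B)): towers=[C; E/A; F/B] holding=D
step 5 (putdown(D)): towers=[C; D; E/A; F/B] holding=-
step 6 (unstack(B, F)): towers=[C; D; E/A; F] holding=B
step 7 (putdown(B)): towers=[B; C; D; E/A; F] holding=-

towers=[B; C; D; E/A; F] holding=-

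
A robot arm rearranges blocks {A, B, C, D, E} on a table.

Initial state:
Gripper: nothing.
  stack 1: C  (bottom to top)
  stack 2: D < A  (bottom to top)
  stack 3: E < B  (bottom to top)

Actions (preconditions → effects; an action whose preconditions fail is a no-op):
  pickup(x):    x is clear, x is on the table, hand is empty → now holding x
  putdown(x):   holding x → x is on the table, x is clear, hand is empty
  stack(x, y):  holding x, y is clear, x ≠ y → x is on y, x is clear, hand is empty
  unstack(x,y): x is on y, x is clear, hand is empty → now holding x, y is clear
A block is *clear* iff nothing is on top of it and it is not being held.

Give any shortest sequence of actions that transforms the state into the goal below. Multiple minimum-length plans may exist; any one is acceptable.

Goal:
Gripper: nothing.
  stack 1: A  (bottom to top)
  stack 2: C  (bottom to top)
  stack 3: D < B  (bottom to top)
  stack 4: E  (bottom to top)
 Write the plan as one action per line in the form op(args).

unstack(A, D)
putdown(A)
unstack(B, E)
stack(B, D)

step 1 (unstack(A, D)): towers=[C; D; E/B] holding=A
step 2 (putdown(A)): towers=[A; C; D; E/B] holding=-
step 3 (unstack(B, E)): towers=[A; C; D; E] holding=B
step 4 (stack(B, D)): towers=[A; C; D/B; E] holding=-
goal check: towers=[A; C; D/B; E] holding=- — reached (length 4, optimal by BFS)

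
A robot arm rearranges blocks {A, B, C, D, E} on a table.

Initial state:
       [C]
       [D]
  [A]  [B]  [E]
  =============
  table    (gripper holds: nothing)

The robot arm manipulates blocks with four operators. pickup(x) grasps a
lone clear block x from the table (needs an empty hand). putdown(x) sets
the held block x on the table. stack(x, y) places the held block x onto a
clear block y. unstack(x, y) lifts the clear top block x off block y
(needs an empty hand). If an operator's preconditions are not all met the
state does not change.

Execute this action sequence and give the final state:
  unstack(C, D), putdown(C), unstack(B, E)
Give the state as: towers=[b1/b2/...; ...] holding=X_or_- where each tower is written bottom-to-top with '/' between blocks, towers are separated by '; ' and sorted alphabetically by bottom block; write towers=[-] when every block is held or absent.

step 1 (unstack(C, D)): towers=[A; B/D; E] holding=C
step 2 (putdown(C)): towers=[A; B/D; C; E] holding=-
step 3 (unstack(B, E)) [no-op]: towers=[A; B/D; C; E] holding=-

towers=[A; B/D; C; E] holding=-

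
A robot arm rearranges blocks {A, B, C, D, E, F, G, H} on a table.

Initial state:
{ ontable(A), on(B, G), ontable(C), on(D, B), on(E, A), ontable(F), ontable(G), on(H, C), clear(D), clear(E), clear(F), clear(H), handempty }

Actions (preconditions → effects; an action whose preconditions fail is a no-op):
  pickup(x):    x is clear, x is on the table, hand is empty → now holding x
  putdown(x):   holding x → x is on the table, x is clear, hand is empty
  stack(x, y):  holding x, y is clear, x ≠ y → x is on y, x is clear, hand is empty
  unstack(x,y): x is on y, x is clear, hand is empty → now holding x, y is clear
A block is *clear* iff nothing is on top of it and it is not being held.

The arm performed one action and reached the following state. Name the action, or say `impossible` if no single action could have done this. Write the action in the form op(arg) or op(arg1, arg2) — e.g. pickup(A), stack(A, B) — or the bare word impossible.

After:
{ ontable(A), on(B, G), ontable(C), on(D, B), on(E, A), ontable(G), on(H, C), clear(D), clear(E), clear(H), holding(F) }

target: towers=[A/E; C/H; G/B/D] holding=F
     unstack(E, A) → towers=[A; C/H; F; G/B/D] holding=E
     unstack(H, C) → towers=[A/E; C; F; G/B/D] holding=H
         pickup(F) → towers=[A/E; C/H; G/B/D] holding=F  ← match
     unstack(D, B) → towers=[A/E; C/H; F; G/B] holding=D

pickup(F)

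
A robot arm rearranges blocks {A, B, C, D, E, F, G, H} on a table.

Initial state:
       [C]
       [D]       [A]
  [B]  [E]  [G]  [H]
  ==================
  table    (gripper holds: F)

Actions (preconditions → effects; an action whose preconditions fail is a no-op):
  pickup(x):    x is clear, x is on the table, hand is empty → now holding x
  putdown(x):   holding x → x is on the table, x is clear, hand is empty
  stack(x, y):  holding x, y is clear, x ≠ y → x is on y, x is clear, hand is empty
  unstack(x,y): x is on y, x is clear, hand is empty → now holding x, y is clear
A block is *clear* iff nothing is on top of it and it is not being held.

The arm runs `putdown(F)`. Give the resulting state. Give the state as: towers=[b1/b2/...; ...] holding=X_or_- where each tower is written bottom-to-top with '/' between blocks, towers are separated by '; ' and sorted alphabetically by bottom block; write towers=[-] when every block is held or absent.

towers=[B; E/D/C; F; G; H/A] holding=-

before: towers=[B; E/D/C; G; H/A] holding=F
pre[putdown(F)]: holding(F) ✓
all met → apply putdown(F)
after:  towers=[B; E/D/C; F; G; H/A] holding=-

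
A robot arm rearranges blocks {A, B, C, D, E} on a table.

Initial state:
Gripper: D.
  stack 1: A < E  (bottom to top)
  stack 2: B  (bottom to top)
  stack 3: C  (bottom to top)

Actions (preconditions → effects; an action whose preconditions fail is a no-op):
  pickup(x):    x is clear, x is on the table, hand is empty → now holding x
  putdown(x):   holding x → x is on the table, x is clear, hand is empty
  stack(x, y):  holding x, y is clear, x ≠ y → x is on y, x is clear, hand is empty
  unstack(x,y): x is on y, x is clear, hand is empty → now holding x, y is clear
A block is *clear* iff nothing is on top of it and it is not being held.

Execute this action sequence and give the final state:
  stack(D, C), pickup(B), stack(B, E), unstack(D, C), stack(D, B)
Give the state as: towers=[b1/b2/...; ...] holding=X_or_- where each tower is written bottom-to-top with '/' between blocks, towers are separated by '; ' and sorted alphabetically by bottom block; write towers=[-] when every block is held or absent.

step 1 (stack(D, C)): towers=[A/E; B; C/D] holding=-
step 2 (pickup(B)): towers=[A/E; C/D] holding=B
step 3 (stack(B, E)): towers=[A/E/B; C/D] holding=-
step 4 (unstack(D, C)): towers=[A/E/B; C] holding=D
step 5 (stack(D, B)): towers=[A/E/B/D; C] holding=-

towers=[A/E/B/D; C] holding=-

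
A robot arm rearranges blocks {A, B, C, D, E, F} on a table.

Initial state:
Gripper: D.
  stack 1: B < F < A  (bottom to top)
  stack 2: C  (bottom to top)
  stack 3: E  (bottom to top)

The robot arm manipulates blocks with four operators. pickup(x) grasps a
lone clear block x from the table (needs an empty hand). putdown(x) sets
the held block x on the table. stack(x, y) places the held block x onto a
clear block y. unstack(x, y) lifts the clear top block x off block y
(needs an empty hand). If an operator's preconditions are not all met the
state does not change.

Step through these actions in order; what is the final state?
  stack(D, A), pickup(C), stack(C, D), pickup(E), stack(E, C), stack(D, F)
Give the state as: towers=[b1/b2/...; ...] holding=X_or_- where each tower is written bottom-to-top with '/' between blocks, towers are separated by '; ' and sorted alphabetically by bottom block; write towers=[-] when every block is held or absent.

towers=[B/F/A/D/C/E] holding=-

step 1 (stack(D, A)): towers=[B/F/A/D; C; E] holding=-
step 2 (pickup(C)): towers=[B/F/A/D; E] holding=C
step 3 (stack(C, D)): towers=[B/F/A/D/C; E] holding=-
step 4 (pickup(E)): towers=[B/F/A/D/C] holding=E
step 5 (stack(E, C)): towers=[B/F/A/D/C/E] holding=-
step 6 (stack(D, F)) [no-op]: towers=[B/F/A/D/C/E] holding=-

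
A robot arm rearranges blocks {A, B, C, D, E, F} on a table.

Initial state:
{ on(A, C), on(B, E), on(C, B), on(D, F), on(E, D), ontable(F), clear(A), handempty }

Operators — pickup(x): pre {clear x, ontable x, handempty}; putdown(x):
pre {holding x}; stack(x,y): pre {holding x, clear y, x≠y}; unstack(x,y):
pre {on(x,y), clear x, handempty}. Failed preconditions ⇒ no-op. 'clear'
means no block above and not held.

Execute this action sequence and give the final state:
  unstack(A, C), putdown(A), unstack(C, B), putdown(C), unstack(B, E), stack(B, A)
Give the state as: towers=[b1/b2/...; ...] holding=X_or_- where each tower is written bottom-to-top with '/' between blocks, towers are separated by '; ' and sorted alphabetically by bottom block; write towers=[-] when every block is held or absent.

towers=[A/B; C; F/D/E] holding=-

step 1 (unstack(A, C)): towers=[F/D/E/B/C] holding=A
step 2 (putdown(A)): towers=[A; F/D/E/B/C] holding=-
step 3 (unstack(C, B)): towers=[A; F/D/E/B] holding=C
step 4 (putdown(C)): towers=[A; C; F/D/E/B] holding=-
step 5 (unstack(B, E)): towers=[A; C; F/D/E] holding=B
step 6 (stack(B, A)): towers=[A/B; C; F/D/E] holding=-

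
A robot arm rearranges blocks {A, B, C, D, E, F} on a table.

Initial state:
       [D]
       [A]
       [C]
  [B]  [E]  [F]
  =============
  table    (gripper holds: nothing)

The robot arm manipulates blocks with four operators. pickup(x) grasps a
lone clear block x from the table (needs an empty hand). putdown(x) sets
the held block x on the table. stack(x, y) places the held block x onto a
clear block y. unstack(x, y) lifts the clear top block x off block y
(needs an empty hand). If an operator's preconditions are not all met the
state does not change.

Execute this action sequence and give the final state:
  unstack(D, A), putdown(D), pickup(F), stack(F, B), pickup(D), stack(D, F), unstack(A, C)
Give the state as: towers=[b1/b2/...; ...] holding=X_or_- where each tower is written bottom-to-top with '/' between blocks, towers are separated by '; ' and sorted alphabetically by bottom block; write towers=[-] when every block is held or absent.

towers=[B/F/D; E/C] holding=A

step 1 (unstack(D, A)): towers=[B; E/C/A; F] holding=D
step 2 (putdown(D)): towers=[B; D; E/C/A; F] holding=-
step 3 (pickup(F)): towers=[B; D; E/C/A] holding=F
step 4 (stack(F, B)): towers=[B/F; D; E/C/A] holding=-
step 5 (pickup(D)): towers=[B/F; E/C/A] holding=D
step 6 (stack(D, F)): towers=[B/F/D; E/C/A] holding=-
step 7 (unstack(A, C)): towers=[B/F/D; E/C] holding=A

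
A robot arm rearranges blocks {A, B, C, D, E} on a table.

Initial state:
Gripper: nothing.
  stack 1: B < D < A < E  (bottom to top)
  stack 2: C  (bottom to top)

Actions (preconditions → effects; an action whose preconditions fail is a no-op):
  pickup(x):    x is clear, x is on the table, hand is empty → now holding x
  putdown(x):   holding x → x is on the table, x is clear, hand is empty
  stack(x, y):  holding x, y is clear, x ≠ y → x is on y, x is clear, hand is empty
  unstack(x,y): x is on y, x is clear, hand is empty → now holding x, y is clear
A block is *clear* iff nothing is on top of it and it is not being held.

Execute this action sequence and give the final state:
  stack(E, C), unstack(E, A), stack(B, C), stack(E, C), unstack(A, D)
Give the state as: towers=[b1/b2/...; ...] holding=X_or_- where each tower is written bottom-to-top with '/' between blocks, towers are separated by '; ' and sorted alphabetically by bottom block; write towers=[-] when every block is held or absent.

towers=[B/D; C/E] holding=A

step 1 (stack(E, C)) [no-op]: towers=[B/D/A/E; C] holding=-
step 2 (unstack(E, A)): towers=[B/D/A; C] holding=E
step 3 (stack(B, C)) [no-op]: towers=[B/D/A; C] holding=E
step 4 (stack(E, C)): towers=[B/D/A; C/E] holding=-
step 5 (unstack(A, D)): towers=[B/D; C/E] holding=A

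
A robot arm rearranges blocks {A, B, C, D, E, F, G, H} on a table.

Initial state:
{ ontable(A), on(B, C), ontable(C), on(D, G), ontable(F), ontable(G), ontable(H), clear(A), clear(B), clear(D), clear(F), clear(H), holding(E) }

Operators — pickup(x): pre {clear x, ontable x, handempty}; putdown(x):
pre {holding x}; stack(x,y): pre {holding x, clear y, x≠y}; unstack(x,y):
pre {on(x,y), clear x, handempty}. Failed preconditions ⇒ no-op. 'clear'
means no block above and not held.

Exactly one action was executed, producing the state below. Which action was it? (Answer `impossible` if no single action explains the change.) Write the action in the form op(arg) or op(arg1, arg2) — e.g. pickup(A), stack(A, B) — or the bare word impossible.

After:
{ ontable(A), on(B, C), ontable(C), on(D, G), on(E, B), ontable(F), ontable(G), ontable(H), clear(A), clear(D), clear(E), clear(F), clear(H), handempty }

stack(E, B)

target: towers=[A; C/B/E; F; G/D; H] holding=-
        putdown(E) → towers=[A; C/B; E; F; G/D; H] holding=-
       stack(E, A) → towers=[A/E; C/B; F; G/D; H] holding=-
       stack(E, H) → towers=[A; C/B; F; G/D; H/E] holding=-
       stack(E, B) → towers=[A; C/B/E; F; G/D; H] holding=-  ← match
       stack(E, F) → towers=[A; C/B; F/E; G/D; H] holding=-
       stack(E, D) → towers=[A; C/B; F; G/D/E; H] holding=-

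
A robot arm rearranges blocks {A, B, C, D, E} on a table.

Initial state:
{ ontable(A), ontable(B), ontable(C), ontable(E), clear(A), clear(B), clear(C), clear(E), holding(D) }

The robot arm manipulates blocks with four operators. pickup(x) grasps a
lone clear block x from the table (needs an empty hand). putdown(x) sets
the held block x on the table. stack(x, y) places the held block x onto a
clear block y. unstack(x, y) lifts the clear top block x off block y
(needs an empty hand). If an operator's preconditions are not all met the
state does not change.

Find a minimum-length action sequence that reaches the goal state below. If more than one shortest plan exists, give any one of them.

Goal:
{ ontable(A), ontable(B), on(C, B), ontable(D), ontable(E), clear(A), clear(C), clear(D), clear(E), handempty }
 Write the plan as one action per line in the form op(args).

putdown(D)
pickup(C)
stack(C, B)

step 1 (putdown(D)): towers=[A; B; C; D; E] holding=-
step 2 (pickup(C)): towers=[A; B; D; E] holding=C
step 3 (stack(C, B)): towers=[A; B/C; D; E] holding=-
goal check: towers=[A; B/C; D; E] holding=- — reached (length 3, optimal by BFS)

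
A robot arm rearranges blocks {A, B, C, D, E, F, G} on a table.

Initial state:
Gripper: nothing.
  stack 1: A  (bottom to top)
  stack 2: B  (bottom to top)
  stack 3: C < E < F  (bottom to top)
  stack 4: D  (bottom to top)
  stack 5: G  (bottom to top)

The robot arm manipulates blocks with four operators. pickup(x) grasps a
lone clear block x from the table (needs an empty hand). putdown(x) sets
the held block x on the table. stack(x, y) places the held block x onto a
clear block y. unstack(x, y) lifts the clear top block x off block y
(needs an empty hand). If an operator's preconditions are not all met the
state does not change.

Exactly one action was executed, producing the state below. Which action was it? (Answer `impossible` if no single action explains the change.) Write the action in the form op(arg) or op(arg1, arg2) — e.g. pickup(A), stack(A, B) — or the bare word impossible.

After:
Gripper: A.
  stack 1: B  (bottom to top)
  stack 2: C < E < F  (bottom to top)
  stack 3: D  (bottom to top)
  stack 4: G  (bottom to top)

pickup(A)

target: towers=[B; C/E/F; D; G] holding=A
         pickup(B) → towers=[A; C/E/F; D; G] holding=B
     unstack(F, E) → towers=[A; B; C/E; D; G] holding=F
         pickup(G) → towers=[A; B; C/E/F; D] holding=G
         pickup(D) → towers=[A; B; C/E/F; G] holding=D
         pickup(A) → towers=[B; C/E/F; D; G] holding=A  ← match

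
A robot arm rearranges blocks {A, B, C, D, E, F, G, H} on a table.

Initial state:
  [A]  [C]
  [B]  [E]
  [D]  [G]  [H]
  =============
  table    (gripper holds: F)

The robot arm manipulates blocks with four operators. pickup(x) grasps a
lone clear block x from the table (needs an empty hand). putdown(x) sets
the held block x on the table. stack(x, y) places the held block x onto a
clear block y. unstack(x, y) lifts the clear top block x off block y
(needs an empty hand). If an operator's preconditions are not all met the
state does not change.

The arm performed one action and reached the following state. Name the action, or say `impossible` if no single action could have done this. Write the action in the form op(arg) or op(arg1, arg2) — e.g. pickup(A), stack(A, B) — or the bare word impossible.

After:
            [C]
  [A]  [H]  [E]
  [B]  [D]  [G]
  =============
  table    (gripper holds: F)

target: towers=[B/A; D/H; G/E/C] holding=F
        putdown(F) → towers=[D/B/A; F; G/E/C; H] holding=-
       stack(F, A) → towers=[D/B/A/F; G/E/C; H] holding=-
       stack(F, H) → towers=[D/B/A; G/E/C; H/F] holding=-
       stack(F, C) → towers=[D/B/A; G/E/C/F; H] holding=-
none of the 4 applicable actions match → impossible

impossible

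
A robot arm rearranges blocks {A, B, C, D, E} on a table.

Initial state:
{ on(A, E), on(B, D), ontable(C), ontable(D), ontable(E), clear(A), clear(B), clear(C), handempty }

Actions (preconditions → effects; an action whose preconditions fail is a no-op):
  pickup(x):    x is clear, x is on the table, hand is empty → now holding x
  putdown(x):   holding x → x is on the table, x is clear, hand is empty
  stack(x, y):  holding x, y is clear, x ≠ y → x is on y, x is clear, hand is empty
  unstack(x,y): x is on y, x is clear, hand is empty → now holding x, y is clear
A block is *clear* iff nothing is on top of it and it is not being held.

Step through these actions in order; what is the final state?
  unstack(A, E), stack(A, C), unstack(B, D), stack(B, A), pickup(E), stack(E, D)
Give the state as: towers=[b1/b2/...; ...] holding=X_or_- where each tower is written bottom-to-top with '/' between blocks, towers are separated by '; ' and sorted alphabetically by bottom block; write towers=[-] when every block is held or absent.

towers=[C/A/B; D/E] holding=-

step 1 (unstack(A, E)): towers=[C; D/B; E] holding=A
step 2 (stack(A, C)): towers=[C/A; D/B; E] holding=-
step 3 (unstack(B, D)): towers=[C/A; D; E] holding=B
step 4 (stack(B, A)): towers=[C/A/B; D; E] holding=-
step 5 (pickup(E)): towers=[C/A/B; D] holding=E
step 6 (stack(E, D)): towers=[C/A/B; D/E] holding=-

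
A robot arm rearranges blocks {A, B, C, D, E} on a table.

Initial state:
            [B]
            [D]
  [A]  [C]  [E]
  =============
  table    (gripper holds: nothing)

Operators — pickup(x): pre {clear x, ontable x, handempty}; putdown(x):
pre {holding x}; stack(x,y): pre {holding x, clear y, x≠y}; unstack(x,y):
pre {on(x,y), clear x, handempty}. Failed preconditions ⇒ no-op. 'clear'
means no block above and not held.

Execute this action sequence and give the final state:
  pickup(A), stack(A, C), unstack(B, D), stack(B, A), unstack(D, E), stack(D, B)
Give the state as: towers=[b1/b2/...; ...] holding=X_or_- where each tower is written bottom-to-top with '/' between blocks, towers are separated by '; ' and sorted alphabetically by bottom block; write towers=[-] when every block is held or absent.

step 1 (pickup(A)): towers=[C; E/D/B] holding=A
step 2 (stack(A, C)): towers=[C/A; E/D/B] holding=-
step 3 (unstack(B, D)): towers=[C/A; E/D] holding=B
step 4 (stack(B, A)): towers=[C/A/B; E/D] holding=-
step 5 (unstack(D, E)): towers=[C/A/B; E] holding=D
step 6 (stack(D, B)): towers=[C/A/B/D; E] holding=-

towers=[C/A/B/D; E] holding=-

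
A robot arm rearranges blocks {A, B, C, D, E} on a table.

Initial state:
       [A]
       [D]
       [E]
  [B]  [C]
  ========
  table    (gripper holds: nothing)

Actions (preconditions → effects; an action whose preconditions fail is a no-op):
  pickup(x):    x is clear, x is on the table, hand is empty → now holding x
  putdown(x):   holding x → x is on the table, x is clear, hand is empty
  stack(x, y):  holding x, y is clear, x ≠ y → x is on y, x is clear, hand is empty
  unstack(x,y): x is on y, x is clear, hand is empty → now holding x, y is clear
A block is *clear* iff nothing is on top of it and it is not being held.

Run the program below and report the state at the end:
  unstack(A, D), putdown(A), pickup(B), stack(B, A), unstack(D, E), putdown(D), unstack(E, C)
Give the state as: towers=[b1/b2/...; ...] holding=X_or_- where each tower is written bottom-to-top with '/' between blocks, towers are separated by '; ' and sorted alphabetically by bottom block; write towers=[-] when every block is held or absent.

towers=[A/B; C; D] holding=E

step 1 (unstack(A, D)): towers=[B; C/E/D] holding=A
step 2 (putdown(A)): towers=[A; B; C/E/D] holding=-
step 3 (pickup(B)): towers=[A; C/E/D] holding=B
step 4 (stack(B, A)): towers=[A/B; C/E/D] holding=-
step 5 (unstack(D, E)): towers=[A/B; C/E] holding=D
step 6 (putdown(D)): towers=[A/B; C/E; D] holding=-
step 7 (unstack(E, C)): towers=[A/B; C; D] holding=E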